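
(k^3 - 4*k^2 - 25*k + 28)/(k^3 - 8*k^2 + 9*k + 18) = (k^3 - 4*k^2 - 25*k + 28)/(k^3 - 8*k^2 + 9*k + 18)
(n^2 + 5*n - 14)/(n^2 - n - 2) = (n + 7)/(n + 1)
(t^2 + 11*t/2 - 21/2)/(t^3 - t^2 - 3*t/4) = 2*(t + 7)/(t*(2*t + 1))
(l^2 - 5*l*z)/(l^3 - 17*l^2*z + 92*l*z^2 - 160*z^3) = l/(l^2 - 12*l*z + 32*z^2)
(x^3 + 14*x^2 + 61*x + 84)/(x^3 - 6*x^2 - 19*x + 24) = (x^2 + 11*x + 28)/(x^2 - 9*x + 8)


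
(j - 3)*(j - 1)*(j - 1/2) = j^3 - 9*j^2/2 + 5*j - 3/2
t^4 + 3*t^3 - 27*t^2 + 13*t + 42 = (t - 3)*(t - 2)*(t + 1)*(t + 7)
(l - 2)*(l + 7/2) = l^2 + 3*l/2 - 7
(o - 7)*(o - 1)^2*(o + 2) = o^4 - 7*o^3 - 3*o^2 + 23*o - 14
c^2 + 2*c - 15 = (c - 3)*(c + 5)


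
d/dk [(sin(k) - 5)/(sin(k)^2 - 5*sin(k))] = -cos(k)/sin(k)^2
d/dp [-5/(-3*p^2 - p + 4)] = 5*(-6*p - 1)/(3*p^2 + p - 4)^2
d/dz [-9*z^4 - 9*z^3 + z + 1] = -36*z^3 - 27*z^2 + 1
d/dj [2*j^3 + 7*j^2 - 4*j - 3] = 6*j^2 + 14*j - 4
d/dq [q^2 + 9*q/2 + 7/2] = 2*q + 9/2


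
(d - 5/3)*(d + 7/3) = d^2 + 2*d/3 - 35/9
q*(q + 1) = q^2 + q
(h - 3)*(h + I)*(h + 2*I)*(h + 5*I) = h^4 - 3*h^3 + 8*I*h^3 - 17*h^2 - 24*I*h^2 + 51*h - 10*I*h + 30*I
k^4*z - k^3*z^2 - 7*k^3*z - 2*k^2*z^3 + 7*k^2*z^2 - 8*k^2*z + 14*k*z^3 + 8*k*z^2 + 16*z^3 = (k - 8)*(k - 2*z)*(k + z)*(k*z + z)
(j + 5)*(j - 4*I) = j^2 + 5*j - 4*I*j - 20*I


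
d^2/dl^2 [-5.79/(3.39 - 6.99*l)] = 565.799958/(6.99*l - 3.39)^3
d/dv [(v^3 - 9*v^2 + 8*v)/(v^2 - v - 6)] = (v^4 - 2*v^3 - 17*v^2 + 108*v - 48)/(v^4 - 2*v^3 - 11*v^2 + 12*v + 36)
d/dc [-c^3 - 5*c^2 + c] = -3*c^2 - 10*c + 1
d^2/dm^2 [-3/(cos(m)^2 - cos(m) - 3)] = 3*(-4*sin(m)^4 - 3*sin(m)^2*cos(m) + 15*sin(m)^2 - 3)/(sin(m)^2 + cos(m) + 2)^3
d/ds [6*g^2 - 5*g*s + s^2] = -5*g + 2*s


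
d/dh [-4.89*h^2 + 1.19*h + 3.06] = 1.19 - 9.78*h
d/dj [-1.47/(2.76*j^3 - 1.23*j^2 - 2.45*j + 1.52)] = (12.1716*j^2 - 3.6162*j - 3.6015)/(2.76*j^3 - 1.23*j^2 - 2.45*j + 1.52)^2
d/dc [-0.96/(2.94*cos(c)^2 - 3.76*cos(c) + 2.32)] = (3.6096 - 5.6448*cos(c))*sin(c)/(2.94*cos(c)^2 - 3.76*cos(c) + 2.32)^2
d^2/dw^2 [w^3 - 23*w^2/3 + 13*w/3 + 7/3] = 6*w - 46/3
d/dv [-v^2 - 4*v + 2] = -2*v - 4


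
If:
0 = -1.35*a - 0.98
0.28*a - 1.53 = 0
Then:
No Solution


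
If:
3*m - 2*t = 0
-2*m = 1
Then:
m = -1/2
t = -3/4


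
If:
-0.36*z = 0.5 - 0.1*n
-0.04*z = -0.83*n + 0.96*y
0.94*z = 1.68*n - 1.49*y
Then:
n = -8.24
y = -6.97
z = -3.68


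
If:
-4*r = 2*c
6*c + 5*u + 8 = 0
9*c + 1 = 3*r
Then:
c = -2/21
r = 1/21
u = -52/35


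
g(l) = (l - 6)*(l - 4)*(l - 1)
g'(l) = (l - 6)*(l - 4) + (l - 6)*(l - 1) + (l - 4)*(l - 1) = 3*l^2 - 22*l + 34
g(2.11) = 8.16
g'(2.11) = 0.94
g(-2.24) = -166.59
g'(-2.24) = 98.33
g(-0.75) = -56.11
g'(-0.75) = 52.19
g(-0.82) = -59.83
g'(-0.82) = 54.06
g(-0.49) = -43.42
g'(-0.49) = 45.50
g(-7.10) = -1177.82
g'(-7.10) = 341.43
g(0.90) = -1.58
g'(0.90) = 16.63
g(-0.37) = -38.14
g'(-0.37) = 42.55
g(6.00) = 0.00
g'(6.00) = 10.00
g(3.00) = 6.00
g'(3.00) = -5.00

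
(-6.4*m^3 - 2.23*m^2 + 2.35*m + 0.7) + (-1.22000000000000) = -6.4*m^3 - 2.23*m^2 + 2.35*m - 0.52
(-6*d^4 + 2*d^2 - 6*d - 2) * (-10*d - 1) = 60*d^5 + 6*d^4 - 20*d^3 + 58*d^2 + 26*d + 2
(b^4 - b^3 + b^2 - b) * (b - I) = b^5 - b^4 - I*b^4 + b^3 + I*b^3 - b^2 - I*b^2 + I*b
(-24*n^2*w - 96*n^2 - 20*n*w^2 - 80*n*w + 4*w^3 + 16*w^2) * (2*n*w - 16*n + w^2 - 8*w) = -48*n^3*w^2 + 192*n^3*w + 1536*n^3 - 64*n^2*w^3 + 256*n^2*w^2 + 2048*n^2*w - 12*n*w^4 + 48*n*w^3 + 384*n*w^2 + 4*w^5 - 16*w^4 - 128*w^3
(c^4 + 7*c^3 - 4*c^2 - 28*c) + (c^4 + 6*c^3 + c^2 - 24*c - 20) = 2*c^4 + 13*c^3 - 3*c^2 - 52*c - 20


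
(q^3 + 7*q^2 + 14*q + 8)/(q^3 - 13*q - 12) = (q^2 + 6*q + 8)/(q^2 - q - 12)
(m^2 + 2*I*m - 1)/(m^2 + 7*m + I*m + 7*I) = (m + I)/(m + 7)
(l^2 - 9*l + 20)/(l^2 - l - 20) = (l - 4)/(l + 4)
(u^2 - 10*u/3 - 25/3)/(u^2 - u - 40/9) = 3*(u - 5)/(3*u - 8)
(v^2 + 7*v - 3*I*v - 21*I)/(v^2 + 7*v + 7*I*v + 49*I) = (v - 3*I)/(v + 7*I)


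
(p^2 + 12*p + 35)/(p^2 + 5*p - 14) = (p + 5)/(p - 2)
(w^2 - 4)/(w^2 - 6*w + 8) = (w + 2)/(w - 4)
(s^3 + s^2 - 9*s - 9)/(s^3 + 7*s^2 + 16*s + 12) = (s^2 - 2*s - 3)/(s^2 + 4*s + 4)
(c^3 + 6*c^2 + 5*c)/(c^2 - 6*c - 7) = c*(c + 5)/(c - 7)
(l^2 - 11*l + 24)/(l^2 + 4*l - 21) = (l - 8)/(l + 7)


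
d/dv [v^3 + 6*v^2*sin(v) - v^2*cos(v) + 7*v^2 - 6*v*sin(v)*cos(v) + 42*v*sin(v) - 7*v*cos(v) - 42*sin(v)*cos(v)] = v^2*sin(v) + 6*v^2*cos(v) + 3*v^2 + 19*v*sin(v) + 40*v*cos(v) - 6*v*cos(2*v) + 14*v + 42*sin(v) - 3*sin(2*v) - 7*cos(v) - 42*cos(2*v)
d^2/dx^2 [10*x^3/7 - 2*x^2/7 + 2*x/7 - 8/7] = 60*x/7 - 4/7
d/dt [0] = 0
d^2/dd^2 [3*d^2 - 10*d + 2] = 6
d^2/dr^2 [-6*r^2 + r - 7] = -12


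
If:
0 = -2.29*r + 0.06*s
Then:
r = 0.0262008733624454*s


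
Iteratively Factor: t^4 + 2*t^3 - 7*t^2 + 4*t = (t)*(t^3 + 2*t^2 - 7*t + 4) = t*(t - 1)*(t^2 + 3*t - 4) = t*(t - 1)^2*(t + 4)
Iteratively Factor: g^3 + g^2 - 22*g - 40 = (g - 5)*(g^2 + 6*g + 8) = (g - 5)*(g + 4)*(g + 2)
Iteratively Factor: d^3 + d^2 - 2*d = (d + 2)*(d^2 - d) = (d - 1)*(d + 2)*(d)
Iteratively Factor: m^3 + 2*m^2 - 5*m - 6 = (m + 3)*(m^2 - m - 2) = (m + 1)*(m + 3)*(m - 2)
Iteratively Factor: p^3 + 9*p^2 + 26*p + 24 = (p + 2)*(p^2 + 7*p + 12) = (p + 2)*(p + 3)*(p + 4)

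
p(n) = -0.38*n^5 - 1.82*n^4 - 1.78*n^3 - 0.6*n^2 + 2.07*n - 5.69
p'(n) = -1.9*n^4 - 7.28*n^3 - 5.34*n^2 - 1.2*n + 2.07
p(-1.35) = -9.54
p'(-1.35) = 5.56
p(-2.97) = -24.29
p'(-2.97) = 1.42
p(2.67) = -182.38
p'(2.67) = -274.33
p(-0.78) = -7.39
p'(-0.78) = 2.51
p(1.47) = -20.70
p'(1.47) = -43.23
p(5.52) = -3949.21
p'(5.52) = -3155.78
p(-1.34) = -9.48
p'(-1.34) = 5.48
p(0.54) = -5.20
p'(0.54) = -1.44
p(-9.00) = 11722.30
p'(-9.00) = -7578.45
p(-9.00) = 11722.30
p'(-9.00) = -7578.45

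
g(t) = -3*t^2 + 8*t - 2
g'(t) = 8 - 6*t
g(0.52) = 1.35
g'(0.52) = 4.88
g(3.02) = -5.20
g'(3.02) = -10.12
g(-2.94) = -51.45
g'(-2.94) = 25.64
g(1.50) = 3.25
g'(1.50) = -1.00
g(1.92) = 2.30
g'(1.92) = -3.52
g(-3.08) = -55.10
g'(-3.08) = 26.48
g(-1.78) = -25.75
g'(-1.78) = 18.68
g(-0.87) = -11.23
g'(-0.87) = 13.22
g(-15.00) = -797.00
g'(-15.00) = 98.00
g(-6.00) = -158.00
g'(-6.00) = 44.00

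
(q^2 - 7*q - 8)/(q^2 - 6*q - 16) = (q + 1)/(q + 2)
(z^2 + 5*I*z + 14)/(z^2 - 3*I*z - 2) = (z + 7*I)/(z - I)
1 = 1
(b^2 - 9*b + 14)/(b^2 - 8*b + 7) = (b - 2)/(b - 1)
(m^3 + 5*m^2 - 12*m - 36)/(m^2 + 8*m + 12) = m - 3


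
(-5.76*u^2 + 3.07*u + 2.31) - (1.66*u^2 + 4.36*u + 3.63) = -7.42*u^2 - 1.29*u - 1.32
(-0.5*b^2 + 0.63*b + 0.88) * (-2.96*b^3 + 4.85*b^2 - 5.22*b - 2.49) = 1.48*b^5 - 4.2898*b^4 + 3.0607*b^3 + 2.2244*b^2 - 6.1623*b - 2.1912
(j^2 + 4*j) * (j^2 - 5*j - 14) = j^4 - j^3 - 34*j^2 - 56*j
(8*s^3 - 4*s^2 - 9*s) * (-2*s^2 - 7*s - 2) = -16*s^5 - 48*s^4 + 30*s^3 + 71*s^2 + 18*s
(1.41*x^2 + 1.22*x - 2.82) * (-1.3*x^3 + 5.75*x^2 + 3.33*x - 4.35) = -1.833*x^5 + 6.5215*x^4 + 15.3763*x^3 - 18.2859*x^2 - 14.6976*x + 12.267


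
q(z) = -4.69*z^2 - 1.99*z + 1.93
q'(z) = -9.38*z - 1.99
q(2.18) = -24.70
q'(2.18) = -22.44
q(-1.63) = -7.29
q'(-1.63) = 13.30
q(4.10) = -85.07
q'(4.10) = -40.45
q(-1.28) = -3.21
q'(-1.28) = 10.02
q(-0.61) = 1.40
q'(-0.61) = 3.73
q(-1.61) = -7.02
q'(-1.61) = 13.11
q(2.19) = -24.92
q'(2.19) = -22.53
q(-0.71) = 0.98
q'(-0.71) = 4.67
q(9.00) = -395.87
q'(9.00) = -86.41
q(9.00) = -395.87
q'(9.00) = -86.41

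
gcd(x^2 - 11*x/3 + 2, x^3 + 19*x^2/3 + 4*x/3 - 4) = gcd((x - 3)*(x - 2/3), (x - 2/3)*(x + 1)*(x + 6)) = x - 2/3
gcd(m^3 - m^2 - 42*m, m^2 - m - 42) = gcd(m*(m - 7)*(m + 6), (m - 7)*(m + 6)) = m^2 - m - 42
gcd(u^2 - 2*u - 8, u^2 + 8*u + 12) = u + 2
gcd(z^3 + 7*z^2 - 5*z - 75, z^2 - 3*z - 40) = z + 5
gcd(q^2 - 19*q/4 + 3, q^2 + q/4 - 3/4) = q - 3/4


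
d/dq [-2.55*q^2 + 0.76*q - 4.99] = 0.76 - 5.1*q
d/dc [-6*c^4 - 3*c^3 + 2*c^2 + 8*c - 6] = -24*c^3 - 9*c^2 + 4*c + 8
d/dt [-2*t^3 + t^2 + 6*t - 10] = -6*t^2 + 2*t + 6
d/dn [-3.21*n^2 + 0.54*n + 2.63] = 0.54 - 6.42*n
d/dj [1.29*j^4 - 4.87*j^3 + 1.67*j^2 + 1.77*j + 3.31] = 5.16*j^3 - 14.61*j^2 + 3.34*j + 1.77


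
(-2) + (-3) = -5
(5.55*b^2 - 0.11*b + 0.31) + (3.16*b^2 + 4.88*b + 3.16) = 8.71*b^2 + 4.77*b + 3.47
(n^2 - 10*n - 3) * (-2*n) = -2*n^3 + 20*n^2 + 6*n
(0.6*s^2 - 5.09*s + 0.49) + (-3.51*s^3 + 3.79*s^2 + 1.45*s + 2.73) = -3.51*s^3 + 4.39*s^2 - 3.64*s + 3.22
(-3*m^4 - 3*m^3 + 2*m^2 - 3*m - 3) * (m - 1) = -3*m^5 + 5*m^3 - 5*m^2 + 3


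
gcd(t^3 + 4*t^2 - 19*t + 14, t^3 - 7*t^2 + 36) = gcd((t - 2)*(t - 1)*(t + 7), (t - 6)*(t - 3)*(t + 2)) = 1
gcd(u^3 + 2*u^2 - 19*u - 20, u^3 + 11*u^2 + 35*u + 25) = u^2 + 6*u + 5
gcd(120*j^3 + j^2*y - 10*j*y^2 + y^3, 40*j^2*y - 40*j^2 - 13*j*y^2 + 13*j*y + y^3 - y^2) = 40*j^2 - 13*j*y + y^2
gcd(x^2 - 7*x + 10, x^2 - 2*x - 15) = x - 5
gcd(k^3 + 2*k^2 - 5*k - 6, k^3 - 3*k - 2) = k^2 - k - 2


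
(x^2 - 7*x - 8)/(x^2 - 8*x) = (x + 1)/x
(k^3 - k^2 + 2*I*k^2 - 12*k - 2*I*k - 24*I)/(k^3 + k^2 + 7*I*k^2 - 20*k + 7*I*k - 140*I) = (k^2 + k*(3 + 2*I) + 6*I)/(k^2 + k*(5 + 7*I) + 35*I)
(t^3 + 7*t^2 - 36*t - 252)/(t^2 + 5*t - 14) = (t^2 - 36)/(t - 2)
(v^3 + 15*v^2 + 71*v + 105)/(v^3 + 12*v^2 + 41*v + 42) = (v + 5)/(v + 2)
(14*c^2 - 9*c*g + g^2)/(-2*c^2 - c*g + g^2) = (-7*c + g)/(c + g)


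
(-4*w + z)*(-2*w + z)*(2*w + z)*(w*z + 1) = 16*w^4*z - 4*w^3*z^2 + 16*w^3 - 4*w^2*z^3 - 4*w^2*z + w*z^4 - 4*w*z^2 + z^3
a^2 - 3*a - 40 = (a - 8)*(a + 5)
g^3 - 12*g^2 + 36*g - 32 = (g - 8)*(g - 2)^2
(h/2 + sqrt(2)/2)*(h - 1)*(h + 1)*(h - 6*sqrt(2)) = h^4/2 - 5*sqrt(2)*h^3/2 - 13*h^2/2 + 5*sqrt(2)*h/2 + 6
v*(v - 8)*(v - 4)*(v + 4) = v^4 - 8*v^3 - 16*v^2 + 128*v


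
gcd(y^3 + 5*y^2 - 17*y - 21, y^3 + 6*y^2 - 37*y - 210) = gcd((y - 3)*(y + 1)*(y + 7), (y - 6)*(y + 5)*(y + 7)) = y + 7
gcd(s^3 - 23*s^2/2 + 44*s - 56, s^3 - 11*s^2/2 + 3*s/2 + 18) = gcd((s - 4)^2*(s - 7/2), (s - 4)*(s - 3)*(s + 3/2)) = s - 4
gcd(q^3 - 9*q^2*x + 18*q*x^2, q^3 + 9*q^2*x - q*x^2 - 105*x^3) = -q + 3*x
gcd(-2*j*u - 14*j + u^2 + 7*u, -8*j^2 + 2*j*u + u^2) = -2*j + u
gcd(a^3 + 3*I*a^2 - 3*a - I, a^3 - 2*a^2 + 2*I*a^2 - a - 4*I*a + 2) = a^2 + 2*I*a - 1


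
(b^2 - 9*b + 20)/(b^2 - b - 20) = (b - 4)/(b + 4)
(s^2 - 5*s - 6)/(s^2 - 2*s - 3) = (s - 6)/(s - 3)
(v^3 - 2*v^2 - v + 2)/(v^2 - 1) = v - 2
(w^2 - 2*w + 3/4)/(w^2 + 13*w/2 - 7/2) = (w - 3/2)/(w + 7)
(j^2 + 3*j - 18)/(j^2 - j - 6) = (j + 6)/(j + 2)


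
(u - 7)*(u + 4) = u^2 - 3*u - 28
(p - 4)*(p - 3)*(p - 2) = p^3 - 9*p^2 + 26*p - 24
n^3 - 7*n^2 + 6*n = n*(n - 6)*(n - 1)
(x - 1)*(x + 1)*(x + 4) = x^3 + 4*x^2 - x - 4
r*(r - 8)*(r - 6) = r^3 - 14*r^2 + 48*r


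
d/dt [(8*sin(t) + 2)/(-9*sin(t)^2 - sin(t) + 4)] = 2*(36*sin(t)^2 + 18*sin(t) + 17)*cos(t)/(9*sin(t)^2 + sin(t) - 4)^2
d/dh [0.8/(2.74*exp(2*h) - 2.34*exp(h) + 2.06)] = (1.872 - 4.384*exp(h))*exp(h)/(2.74*exp(2*h) - 2.34*exp(h) + 2.06)^2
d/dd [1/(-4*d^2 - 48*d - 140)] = (d + 6)/(2*(d^2 + 12*d + 35)^2)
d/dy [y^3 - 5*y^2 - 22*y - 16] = 3*y^2 - 10*y - 22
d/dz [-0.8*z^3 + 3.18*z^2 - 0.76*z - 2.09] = -2.4*z^2 + 6.36*z - 0.76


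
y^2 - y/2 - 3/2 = (y - 3/2)*(y + 1)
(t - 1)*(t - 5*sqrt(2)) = t^2 - 5*sqrt(2)*t - t + 5*sqrt(2)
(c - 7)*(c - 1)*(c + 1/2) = c^3 - 15*c^2/2 + 3*c + 7/2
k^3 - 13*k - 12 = (k - 4)*(k + 1)*(k + 3)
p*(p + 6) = p^2 + 6*p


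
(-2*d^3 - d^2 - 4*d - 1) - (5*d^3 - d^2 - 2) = -7*d^3 - 4*d + 1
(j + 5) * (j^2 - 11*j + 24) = j^3 - 6*j^2 - 31*j + 120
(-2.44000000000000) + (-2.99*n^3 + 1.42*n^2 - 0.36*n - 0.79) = -2.99*n^3 + 1.42*n^2 - 0.36*n - 3.23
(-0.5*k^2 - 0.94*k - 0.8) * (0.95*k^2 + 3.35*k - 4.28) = -0.475*k^4 - 2.568*k^3 - 1.769*k^2 + 1.3432*k + 3.424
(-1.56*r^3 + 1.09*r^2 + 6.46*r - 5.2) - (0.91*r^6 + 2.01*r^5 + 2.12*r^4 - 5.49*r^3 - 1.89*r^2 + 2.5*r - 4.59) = -0.91*r^6 - 2.01*r^5 - 2.12*r^4 + 3.93*r^3 + 2.98*r^2 + 3.96*r - 0.61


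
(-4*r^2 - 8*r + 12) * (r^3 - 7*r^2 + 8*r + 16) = -4*r^5 + 20*r^4 + 36*r^3 - 212*r^2 - 32*r + 192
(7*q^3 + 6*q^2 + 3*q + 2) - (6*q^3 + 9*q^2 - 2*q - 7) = q^3 - 3*q^2 + 5*q + 9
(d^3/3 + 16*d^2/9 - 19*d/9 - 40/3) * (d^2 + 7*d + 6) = d^5/3 + 37*d^4/9 + 37*d^3/3 - 157*d^2/9 - 106*d - 80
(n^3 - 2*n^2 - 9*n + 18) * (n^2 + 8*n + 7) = n^5 + 6*n^4 - 18*n^3 - 68*n^2 + 81*n + 126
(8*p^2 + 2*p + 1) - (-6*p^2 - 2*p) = 14*p^2 + 4*p + 1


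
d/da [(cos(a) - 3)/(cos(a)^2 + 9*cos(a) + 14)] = (cos(a)^2 - 6*cos(a) - 41)*sin(a)/(cos(a)^2 + 9*cos(a) + 14)^2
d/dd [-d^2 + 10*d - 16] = 10 - 2*d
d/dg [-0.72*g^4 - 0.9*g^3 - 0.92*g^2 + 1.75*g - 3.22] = -2.88*g^3 - 2.7*g^2 - 1.84*g + 1.75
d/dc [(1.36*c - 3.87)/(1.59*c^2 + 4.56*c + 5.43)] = (-2.1624*c^2 + 12.3066*c + 25.032)/(2.5281*c^4 + 14.5008*c^3 + 38.061*c^2 + 49.5216*c + 29.4849)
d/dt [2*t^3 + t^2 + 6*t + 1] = 6*t^2 + 2*t + 6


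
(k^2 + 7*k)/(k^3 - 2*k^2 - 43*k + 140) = k/(k^2 - 9*k + 20)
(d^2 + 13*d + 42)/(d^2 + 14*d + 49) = (d + 6)/(d + 7)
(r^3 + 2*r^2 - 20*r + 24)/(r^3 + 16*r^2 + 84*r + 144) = (r^2 - 4*r + 4)/(r^2 + 10*r + 24)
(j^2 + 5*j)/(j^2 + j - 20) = j/(j - 4)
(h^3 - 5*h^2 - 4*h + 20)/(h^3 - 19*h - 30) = (h - 2)/(h + 3)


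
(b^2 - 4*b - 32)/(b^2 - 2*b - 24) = (b - 8)/(b - 6)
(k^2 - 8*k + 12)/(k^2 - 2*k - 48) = (-k^2 + 8*k - 12)/(-k^2 + 2*k + 48)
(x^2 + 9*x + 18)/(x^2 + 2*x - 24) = (x + 3)/(x - 4)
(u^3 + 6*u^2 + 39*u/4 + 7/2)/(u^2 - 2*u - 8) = (u^2 + 4*u + 7/4)/(u - 4)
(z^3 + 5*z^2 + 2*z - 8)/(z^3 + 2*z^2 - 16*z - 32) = (z - 1)/(z - 4)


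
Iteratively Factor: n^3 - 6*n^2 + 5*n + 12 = (n - 4)*(n^2 - 2*n - 3) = (n - 4)*(n - 3)*(n + 1)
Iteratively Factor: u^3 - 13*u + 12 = (u - 1)*(u^2 + u - 12) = (u - 3)*(u - 1)*(u + 4)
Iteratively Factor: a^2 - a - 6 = (a + 2)*(a - 3)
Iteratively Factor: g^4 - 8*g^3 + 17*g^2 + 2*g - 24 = (g - 2)*(g^3 - 6*g^2 + 5*g + 12) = (g - 2)*(g + 1)*(g^2 - 7*g + 12) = (g - 4)*(g - 2)*(g + 1)*(g - 3)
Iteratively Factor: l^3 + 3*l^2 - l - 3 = (l + 1)*(l^2 + 2*l - 3) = (l + 1)*(l + 3)*(l - 1)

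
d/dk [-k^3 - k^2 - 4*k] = -3*k^2 - 2*k - 4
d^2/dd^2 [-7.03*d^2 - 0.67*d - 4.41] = -14.0600000000000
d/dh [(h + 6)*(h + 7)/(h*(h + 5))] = 2*(-4*h^2 - 42*h - 105)/(h^2*(h^2 + 10*h + 25))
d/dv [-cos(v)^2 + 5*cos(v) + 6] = (2*cos(v) - 5)*sin(v)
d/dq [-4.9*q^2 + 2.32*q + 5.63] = 2.32 - 9.8*q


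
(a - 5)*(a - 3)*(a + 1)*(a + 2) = a^4 - 5*a^3 - 7*a^2 + 29*a + 30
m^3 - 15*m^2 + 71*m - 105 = (m - 7)*(m - 5)*(m - 3)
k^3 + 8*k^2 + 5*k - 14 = (k - 1)*(k + 2)*(k + 7)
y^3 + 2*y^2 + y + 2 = (y + 2)*(y - I)*(y + I)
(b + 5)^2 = b^2 + 10*b + 25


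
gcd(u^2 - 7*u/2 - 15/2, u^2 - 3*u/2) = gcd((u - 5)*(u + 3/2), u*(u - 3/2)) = 1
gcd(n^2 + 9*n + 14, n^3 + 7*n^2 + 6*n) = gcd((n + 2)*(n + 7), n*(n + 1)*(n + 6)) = 1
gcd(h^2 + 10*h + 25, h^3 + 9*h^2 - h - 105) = h + 5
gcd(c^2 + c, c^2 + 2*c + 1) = c + 1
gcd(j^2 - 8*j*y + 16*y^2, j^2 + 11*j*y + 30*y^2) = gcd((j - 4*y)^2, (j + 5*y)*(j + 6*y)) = 1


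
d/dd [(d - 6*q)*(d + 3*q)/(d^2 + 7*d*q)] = 2*q*(5*d^2 + 18*d*q + 63*q^2)/(d^2*(d^2 + 14*d*q + 49*q^2))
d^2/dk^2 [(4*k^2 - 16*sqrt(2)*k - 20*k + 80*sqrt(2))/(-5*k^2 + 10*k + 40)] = 8*(3*k^3 + 4*sqrt(2)*k^3 - 60*sqrt(2)*k^2 - 24*k^2 + 120*k + 216*sqrt(2)*k - 304*sqrt(2) - 144)/(5*(k^6 - 6*k^5 - 12*k^4 + 88*k^3 + 96*k^2 - 384*k - 512))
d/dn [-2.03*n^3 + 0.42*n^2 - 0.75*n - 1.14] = -6.09*n^2 + 0.84*n - 0.75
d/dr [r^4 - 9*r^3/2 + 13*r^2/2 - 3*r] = 4*r^3 - 27*r^2/2 + 13*r - 3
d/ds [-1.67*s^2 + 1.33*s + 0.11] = 1.33 - 3.34*s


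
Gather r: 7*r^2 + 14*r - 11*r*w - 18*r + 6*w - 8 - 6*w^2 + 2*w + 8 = 7*r^2 + r*(-11*w - 4) - 6*w^2 + 8*w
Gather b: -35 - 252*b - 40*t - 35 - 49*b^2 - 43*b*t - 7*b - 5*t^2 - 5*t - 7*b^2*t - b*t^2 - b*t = b^2*(-7*t - 49) + b*(-t^2 - 44*t - 259) - 5*t^2 - 45*t - 70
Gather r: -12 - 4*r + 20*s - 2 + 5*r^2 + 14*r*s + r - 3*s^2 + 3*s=5*r^2 + r*(14*s - 3) - 3*s^2 + 23*s - 14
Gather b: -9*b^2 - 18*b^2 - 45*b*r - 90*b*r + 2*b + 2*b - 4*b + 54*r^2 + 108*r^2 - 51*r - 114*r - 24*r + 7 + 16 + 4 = -27*b^2 - 135*b*r + 162*r^2 - 189*r + 27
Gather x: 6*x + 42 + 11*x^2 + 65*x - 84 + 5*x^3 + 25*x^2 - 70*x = 5*x^3 + 36*x^2 + x - 42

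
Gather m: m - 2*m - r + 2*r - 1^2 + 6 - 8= -m + r - 3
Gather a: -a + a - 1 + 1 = 0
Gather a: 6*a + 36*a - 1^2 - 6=42*a - 7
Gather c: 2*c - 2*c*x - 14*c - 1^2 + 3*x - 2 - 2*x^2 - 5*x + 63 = c*(-2*x - 12) - 2*x^2 - 2*x + 60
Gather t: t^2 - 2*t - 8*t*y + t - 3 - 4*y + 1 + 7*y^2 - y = t^2 + t*(-8*y - 1) + 7*y^2 - 5*y - 2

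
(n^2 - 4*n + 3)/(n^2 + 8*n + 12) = (n^2 - 4*n + 3)/(n^2 + 8*n + 12)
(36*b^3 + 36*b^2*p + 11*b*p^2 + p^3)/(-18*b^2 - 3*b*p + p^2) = (12*b^2 + 8*b*p + p^2)/(-6*b + p)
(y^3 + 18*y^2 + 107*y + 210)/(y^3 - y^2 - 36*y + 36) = (y^2 + 12*y + 35)/(y^2 - 7*y + 6)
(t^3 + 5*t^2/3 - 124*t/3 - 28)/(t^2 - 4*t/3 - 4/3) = (t^2 + t - 42)/(t - 2)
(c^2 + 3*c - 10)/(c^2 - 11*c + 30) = (c^2 + 3*c - 10)/(c^2 - 11*c + 30)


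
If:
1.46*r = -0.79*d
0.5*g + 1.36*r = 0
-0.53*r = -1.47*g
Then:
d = 0.00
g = 0.00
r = 0.00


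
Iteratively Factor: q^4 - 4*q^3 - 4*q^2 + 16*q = (q - 2)*(q^3 - 2*q^2 - 8*q) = q*(q - 2)*(q^2 - 2*q - 8) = q*(q - 2)*(q + 2)*(q - 4)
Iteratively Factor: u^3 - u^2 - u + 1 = (u - 1)*(u^2 - 1) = (u - 1)^2*(u + 1)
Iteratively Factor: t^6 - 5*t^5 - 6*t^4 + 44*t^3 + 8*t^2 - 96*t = (t + 2)*(t^5 - 7*t^4 + 8*t^3 + 28*t^2 - 48*t) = (t - 4)*(t + 2)*(t^4 - 3*t^3 - 4*t^2 + 12*t) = (t - 4)*(t - 3)*(t + 2)*(t^3 - 4*t) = (t - 4)*(t - 3)*(t - 2)*(t + 2)*(t^2 + 2*t) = (t - 4)*(t - 3)*(t - 2)*(t + 2)^2*(t)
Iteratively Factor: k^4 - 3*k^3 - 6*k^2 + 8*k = (k + 2)*(k^3 - 5*k^2 + 4*k) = k*(k + 2)*(k^2 - 5*k + 4) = k*(k - 4)*(k + 2)*(k - 1)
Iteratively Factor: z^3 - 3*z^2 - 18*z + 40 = (z - 2)*(z^2 - z - 20) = (z - 5)*(z - 2)*(z + 4)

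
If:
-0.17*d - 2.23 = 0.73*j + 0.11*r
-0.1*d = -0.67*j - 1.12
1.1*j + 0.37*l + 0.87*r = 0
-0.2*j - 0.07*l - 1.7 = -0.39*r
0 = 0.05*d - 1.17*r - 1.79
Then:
No Solution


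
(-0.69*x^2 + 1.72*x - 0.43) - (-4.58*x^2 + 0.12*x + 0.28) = 3.89*x^2 + 1.6*x - 0.71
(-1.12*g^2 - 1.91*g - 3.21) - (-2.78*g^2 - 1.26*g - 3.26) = 1.66*g^2 - 0.65*g + 0.0499999999999998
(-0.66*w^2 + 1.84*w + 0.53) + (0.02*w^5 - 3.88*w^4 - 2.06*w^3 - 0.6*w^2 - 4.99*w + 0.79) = 0.02*w^5 - 3.88*w^4 - 2.06*w^3 - 1.26*w^2 - 3.15*w + 1.32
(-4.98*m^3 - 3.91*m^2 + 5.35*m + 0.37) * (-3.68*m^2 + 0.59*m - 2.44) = 18.3264*m^5 + 11.4506*m^4 - 9.8437*m^3 + 11.3353*m^2 - 12.8357*m - 0.9028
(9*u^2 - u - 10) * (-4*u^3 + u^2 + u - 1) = -36*u^5 + 13*u^4 + 48*u^3 - 20*u^2 - 9*u + 10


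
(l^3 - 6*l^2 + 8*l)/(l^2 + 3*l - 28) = l*(l - 2)/(l + 7)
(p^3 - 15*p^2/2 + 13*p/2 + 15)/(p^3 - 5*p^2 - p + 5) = (p^2 - 17*p/2 + 15)/(p^2 - 6*p + 5)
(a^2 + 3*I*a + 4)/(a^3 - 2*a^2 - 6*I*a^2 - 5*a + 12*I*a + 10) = (a + 4*I)/(a^2 - a*(2 + 5*I) + 10*I)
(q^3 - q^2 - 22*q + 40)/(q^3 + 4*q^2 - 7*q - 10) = (q - 4)/(q + 1)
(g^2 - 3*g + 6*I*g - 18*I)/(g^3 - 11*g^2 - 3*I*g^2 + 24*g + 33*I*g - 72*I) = (g + 6*I)/(g^2 - g*(8 + 3*I) + 24*I)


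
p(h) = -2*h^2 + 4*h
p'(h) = 4 - 4*h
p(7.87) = -92.39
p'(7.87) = -27.48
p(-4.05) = -49.00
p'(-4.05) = 20.20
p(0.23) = 0.81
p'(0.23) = 3.08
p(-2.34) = -20.31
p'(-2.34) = 13.36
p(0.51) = 1.52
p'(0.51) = 1.96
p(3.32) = -8.76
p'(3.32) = -9.28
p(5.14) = -32.28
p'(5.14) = -16.56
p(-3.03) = -30.48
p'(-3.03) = 16.12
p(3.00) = -6.00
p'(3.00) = -8.00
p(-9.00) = -198.00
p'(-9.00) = 40.00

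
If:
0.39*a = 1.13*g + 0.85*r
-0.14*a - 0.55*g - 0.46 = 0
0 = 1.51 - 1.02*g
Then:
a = -9.10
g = 1.48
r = -6.14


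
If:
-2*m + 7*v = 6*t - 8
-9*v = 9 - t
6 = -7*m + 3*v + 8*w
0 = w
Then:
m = -84/67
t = 45/67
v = -62/67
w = 0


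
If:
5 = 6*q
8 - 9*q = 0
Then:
No Solution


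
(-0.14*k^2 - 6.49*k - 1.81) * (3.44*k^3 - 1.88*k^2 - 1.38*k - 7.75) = -0.4816*k^5 - 22.0624*k^4 + 6.168*k^3 + 13.444*k^2 + 52.7953*k + 14.0275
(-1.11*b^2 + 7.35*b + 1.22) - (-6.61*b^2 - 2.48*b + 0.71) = 5.5*b^2 + 9.83*b + 0.51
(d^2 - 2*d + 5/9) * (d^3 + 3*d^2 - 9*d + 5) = d^5 + d^4 - 130*d^3/9 + 74*d^2/3 - 15*d + 25/9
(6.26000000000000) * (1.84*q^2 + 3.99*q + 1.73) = 11.5184*q^2 + 24.9774*q + 10.8298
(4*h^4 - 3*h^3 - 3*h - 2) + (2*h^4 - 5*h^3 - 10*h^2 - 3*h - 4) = 6*h^4 - 8*h^3 - 10*h^2 - 6*h - 6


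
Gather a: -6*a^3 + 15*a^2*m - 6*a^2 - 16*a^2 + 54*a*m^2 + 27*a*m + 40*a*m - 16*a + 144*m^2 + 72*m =-6*a^3 + a^2*(15*m - 22) + a*(54*m^2 + 67*m - 16) + 144*m^2 + 72*m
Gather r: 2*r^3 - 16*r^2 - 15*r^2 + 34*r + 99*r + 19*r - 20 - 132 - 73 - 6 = 2*r^3 - 31*r^2 + 152*r - 231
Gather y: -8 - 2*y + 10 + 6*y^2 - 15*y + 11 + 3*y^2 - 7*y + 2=9*y^2 - 24*y + 15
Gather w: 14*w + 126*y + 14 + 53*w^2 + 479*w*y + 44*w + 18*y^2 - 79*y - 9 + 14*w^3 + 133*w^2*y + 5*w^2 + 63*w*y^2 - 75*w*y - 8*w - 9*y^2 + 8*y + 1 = 14*w^3 + w^2*(133*y + 58) + w*(63*y^2 + 404*y + 50) + 9*y^2 + 55*y + 6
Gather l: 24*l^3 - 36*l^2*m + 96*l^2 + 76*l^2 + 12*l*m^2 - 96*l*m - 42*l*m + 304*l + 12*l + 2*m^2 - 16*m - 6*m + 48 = 24*l^3 + l^2*(172 - 36*m) + l*(12*m^2 - 138*m + 316) + 2*m^2 - 22*m + 48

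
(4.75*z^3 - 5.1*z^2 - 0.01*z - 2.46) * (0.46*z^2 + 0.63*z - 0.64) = 2.185*z^5 + 0.6465*z^4 - 6.2576*z^3 + 2.1261*z^2 - 1.5434*z + 1.5744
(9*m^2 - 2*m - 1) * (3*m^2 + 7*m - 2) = 27*m^4 + 57*m^3 - 35*m^2 - 3*m + 2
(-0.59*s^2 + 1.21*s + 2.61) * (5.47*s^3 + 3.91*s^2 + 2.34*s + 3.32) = -3.2273*s^5 + 4.3118*s^4 + 17.6272*s^3 + 11.0777*s^2 + 10.1246*s + 8.6652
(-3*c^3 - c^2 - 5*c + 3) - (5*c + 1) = -3*c^3 - c^2 - 10*c + 2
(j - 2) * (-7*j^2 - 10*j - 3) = -7*j^3 + 4*j^2 + 17*j + 6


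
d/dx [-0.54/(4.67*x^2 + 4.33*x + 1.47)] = (5.0436*x + 2.3382)/(4.67*x^2 + 4.33*x + 1.47)^2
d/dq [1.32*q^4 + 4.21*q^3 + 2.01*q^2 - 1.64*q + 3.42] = 5.28*q^3 + 12.63*q^2 + 4.02*q - 1.64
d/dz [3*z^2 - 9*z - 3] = 6*z - 9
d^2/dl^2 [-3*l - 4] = 0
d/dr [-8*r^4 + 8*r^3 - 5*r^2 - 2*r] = -32*r^3 + 24*r^2 - 10*r - 2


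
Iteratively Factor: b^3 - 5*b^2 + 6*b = (b - 3)*(b^2 - 2*b) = (b - 3)*(b - 2)*(b)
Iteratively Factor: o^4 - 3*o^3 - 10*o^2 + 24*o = (o - 2)*(o^3 - o^2 - 12*o) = (o - 4)*(o - 2)*(o^2 + 3*o) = (o - 4)*(o - 2)*(o + 3)*(o)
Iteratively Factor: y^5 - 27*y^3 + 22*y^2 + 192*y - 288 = (y + 4)*(y^4 - 4*y^3 - 11*y^2 + 66*y - 72) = (y - 2)*(y + 4)*(y^3 - 2*y^2 - 15*y + 36) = (y - 2)*(y + 4)^2*(y^2 - 6*y + 9) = (y - 3)*(y - 2)*(y + 4)^2*(y - 3)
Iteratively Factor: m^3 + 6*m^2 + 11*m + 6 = (m + 2)*(m^2 + 4*m + 3) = (m + 2)*(m + 3)*(m + 1)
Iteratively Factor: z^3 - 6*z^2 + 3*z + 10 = (z - 5)*(z^2 - z - 2) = (z - 5)*(z - 2)*(z + 1)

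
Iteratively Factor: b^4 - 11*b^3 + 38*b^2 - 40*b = (b - 2)*(b^3 - 9*b^2 + 20*b) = (b - 4)*(b - 2)*(b^2 - 5*b) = (b - 5)*(b - 4)*(b - 2)*(b)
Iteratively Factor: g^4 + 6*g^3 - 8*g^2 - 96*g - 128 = (g + 2)*(g^3 + 4*g^2 - 16*g - 64) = (g + 2)*(g + 4)*(g^2 - 16) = (g + 2)*(g + 4)^2*(g - 4)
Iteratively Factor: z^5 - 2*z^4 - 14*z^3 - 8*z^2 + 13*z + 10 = (z - 5)*(z^4 + 3*z^3 + z^2 - 3*z - 2) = (z - 5)*(z - 1)*(z^3 + 4*z^2 + 5*z + 2) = (z - 5)*(z - 1)*(z + 1)*(z^2 + 3*z + 2) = (z - 5)*(z - 1)*(z + 1)^2*(z + 2)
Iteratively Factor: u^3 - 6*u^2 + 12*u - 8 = (u - 2)*(u^2 - 4*u + 4) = (u - 2)^2*(u - 2)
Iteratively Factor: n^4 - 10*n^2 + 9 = (n + 1)*(n^3 - n^2 - 9*n + 9) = (n - 3)*(n + 1)*(n^2 + 2*n - 3) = (n - 3)*(n + 1)*(n + 3)*(n - 1)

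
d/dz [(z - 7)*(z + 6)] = 2*z - 1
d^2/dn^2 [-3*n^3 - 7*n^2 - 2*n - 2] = -18*n - 14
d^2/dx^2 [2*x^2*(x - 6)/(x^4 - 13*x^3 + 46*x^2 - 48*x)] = 4*(x^6 - 18*x^5 + 96*x^4 + 196*x^3 - 3600*x^2 + 11232*x - 10944)/(x^9 - 39*x^8 + 645*x^7 - 5929*x^6 + 33414*x^5 - 120108*x^4 + 276472*x^3 - 394560*x^2 + 317952*x - 110592)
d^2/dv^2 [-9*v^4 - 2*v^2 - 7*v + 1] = -108*v^2 - 4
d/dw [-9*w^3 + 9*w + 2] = 9 - 27*w^2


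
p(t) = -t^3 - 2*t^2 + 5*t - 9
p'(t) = -3*t^2 - 4*t + 5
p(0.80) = -6.79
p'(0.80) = -0.12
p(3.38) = -53.56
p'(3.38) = -42.79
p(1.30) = -8.08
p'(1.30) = -5.27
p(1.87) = -13.18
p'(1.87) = -12.97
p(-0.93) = -14.58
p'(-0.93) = 6.13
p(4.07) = -89.20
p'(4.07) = -60.97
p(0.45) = -7.25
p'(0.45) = 2.59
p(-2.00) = -19.00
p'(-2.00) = 1.00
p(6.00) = -267.00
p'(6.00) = -127.00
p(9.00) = -855.00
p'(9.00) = -274.00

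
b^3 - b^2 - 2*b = b*(b - 2)*(b + 1)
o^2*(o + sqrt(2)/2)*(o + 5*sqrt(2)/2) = o^4 + 3*sqrt(2)*o^3 + 5*o^2/2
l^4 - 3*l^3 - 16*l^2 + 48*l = l*(l - 4)*(l - 3)*(l + 4)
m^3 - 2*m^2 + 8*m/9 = m*(m - 4/3)*(m - 2/3)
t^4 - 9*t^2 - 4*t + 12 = (t - 3)*(t - 1)*(t + 2)^2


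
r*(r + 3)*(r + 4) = r^3 + 7*r^2 + 12*r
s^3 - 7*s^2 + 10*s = s*(s - 5)*(s - 2)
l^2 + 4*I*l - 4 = (l + 2*I)^2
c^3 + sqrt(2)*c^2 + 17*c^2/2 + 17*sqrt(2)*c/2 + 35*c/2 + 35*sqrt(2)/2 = (c + 7/2)*(c + 5)*(c + sqrt(2))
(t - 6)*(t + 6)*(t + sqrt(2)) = t^3 + sqrt(2)*t^2 - 36*t - 36*sqrt(2)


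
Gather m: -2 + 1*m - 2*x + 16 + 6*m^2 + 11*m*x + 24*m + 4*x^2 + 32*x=6*m^2 + m*(11*x + 25) + 4*x^2 + 30*x + 14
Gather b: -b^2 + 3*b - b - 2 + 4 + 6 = -b^2 + 2*b + 8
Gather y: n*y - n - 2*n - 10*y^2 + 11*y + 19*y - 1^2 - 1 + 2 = -3*n - 10*y^2 + y*(n + 30)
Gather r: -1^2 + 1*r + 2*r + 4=3*r + 3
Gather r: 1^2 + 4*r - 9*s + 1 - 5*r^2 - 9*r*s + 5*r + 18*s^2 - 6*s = -5*r^2 + r*(9 - 9*s) + 18*s^2 - 15*s + 2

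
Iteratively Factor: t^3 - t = (t)*(t^2 - 1) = t*(t - 1)*(t + 1)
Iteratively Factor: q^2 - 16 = (q - 4)*(q + 4)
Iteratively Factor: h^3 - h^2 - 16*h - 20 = (h + 2)*(h^2 - 3*h - 10) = (h + 2)^2*(h - 5)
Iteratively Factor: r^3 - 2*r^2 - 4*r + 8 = (r + 2)*(r^2 - 4*r + 4) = (r - 2)*(r + 2)*(r - 2)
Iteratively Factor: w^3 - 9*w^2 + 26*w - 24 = (w - 4)*(w^2 - 5*w + 6) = (w - 4)*(w - 3)*(w - 2)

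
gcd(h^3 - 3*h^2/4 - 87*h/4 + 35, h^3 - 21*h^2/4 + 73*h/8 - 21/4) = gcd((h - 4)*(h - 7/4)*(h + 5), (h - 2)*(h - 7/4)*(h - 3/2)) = h - 7/4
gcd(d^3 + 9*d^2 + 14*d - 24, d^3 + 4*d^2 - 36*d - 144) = d^2 + 10*d + 24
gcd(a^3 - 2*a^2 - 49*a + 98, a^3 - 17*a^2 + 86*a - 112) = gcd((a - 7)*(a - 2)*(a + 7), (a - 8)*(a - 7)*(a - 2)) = a^2 - 9*a + 14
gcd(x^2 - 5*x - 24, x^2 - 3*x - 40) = x - 8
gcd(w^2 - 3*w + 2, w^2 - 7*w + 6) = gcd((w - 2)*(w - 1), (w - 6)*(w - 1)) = w - 1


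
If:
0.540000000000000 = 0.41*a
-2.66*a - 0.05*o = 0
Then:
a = 1.32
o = -70.07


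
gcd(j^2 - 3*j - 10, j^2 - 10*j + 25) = j - 5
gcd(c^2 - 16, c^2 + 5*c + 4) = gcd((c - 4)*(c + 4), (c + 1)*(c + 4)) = c + 4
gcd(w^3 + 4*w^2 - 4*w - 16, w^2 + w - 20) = 1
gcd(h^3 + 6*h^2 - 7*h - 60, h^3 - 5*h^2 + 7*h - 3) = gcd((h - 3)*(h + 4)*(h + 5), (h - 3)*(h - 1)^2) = h - 3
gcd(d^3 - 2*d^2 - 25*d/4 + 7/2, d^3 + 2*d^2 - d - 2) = d + 2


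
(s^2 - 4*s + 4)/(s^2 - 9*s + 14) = (s - 2)/(s - 7)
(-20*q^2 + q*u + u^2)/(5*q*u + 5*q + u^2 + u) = (-4*q + u)/(u + 1)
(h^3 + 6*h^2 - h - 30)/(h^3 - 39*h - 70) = (h^2 + h - 6)/(h^2 - 5*h - 14)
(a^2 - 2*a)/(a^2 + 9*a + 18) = a*(a - 2)/(a^2 + 9*a + 18)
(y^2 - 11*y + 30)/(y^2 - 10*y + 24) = (y - 5)/(y - 4)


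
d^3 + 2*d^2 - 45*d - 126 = (d - 7)*(d + 3)*(d + 6)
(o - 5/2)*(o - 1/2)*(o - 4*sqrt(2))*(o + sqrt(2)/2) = o^4 - 7*sqrt(2)*o^3/2 - 3*o^3 - 11*o^2/4 + 21*sqrt(2)*o^2/2 - 35*sqrt(2)*o/8 + 12*o - 5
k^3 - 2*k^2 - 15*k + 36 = (k - 3)^2*(k + 4)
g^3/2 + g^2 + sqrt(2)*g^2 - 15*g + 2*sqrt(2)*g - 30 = (g/2 + 1)*(g - 3*sqrt(2))*(g + 5*sqrt(2))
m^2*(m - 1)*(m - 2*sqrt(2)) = m^4 - 2*sqrt(2)*m^3 - m^3 + 2*sqrt(2)*m^2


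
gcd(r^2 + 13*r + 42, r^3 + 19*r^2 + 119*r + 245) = r + 7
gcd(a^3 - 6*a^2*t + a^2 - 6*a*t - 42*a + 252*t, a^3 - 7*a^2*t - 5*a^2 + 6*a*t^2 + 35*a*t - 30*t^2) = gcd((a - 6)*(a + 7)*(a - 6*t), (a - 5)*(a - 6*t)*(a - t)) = -a + 6*t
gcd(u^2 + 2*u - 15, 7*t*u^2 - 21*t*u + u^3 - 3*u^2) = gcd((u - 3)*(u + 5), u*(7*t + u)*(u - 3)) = u - 3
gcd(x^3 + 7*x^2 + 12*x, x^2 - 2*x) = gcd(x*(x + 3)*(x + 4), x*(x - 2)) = x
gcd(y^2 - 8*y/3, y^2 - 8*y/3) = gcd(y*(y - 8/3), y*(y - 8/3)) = y^2 - 8*y/3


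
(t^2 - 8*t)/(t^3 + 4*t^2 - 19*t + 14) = t*(t - 8)/(t^3 + 4*t^2 - 19*t + 14)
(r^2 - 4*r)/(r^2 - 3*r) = (r - 4)/(r - 3)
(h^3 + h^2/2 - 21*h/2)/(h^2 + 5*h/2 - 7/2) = h*(h - 3)/(h - 1)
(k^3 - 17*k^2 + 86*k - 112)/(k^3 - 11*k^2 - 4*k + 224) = (k - 2)/(k + 4)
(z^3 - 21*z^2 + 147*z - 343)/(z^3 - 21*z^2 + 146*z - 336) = (z^2 - 14*z + 49)/(z^2 - 14*z + 48)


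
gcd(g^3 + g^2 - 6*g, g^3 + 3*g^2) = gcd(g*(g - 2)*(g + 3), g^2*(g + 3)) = g^2 + 3*g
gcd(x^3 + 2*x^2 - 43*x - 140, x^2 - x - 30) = x + 5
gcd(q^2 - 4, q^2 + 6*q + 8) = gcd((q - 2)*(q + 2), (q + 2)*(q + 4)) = q + 2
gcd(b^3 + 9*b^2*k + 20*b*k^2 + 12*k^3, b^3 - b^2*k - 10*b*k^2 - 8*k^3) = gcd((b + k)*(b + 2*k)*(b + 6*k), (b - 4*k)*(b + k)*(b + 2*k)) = b^2 + 3*b*k + 2*k^2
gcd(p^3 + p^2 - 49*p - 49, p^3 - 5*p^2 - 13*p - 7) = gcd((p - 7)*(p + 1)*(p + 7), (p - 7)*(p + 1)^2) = p^2 - 6*p - 7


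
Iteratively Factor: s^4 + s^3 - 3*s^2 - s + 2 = (s - 1)*(s^3 + 2*s^2 - s - 2) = (s - 1)*(s + 2)*(s^2 - 1) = (s - 1)^2*(s + 2)*(s + 1)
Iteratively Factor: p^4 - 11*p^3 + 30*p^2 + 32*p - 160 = (p - 4)*(p^3 - 7*p^2 + 2*p + 40) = (p - 4)*(p + 2)*(p^2 - 9*p + 20) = (p - 5)*(p - 4)*(p + 2)*(p - 4)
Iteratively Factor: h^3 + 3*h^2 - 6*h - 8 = (h - 2)*(h^2 + 5*h + 4) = (h - 2)*(h + 4)*(h + 1)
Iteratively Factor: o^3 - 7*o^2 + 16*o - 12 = (o - 3)*(o^2 - 4*o + 4) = (o - 3)*(o - 2)*(o - 2)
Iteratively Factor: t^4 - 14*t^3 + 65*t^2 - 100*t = (t - 4)*(t^3 - 10*t^2 + 25*t) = (t - 5)*(t - 4)*(t^2 - 5*t) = t*(t - 5)*(t - 4)*(t - 5)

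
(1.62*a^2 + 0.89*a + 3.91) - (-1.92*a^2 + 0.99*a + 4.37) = 3.54*a^2 - 0.1*a - 0.46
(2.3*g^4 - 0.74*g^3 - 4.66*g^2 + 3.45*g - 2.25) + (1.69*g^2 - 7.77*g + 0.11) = 2.3*g^4 - 0.74*g^3 - 2.97*g^2 - 4.32*g - 2.14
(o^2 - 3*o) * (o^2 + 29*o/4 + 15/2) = o^4 + 17*o^3/4 - 57*o^2/4 - 45*o/2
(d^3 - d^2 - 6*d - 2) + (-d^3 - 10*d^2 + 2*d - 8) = -11*d^2 - 4*d - 10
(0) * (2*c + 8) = 0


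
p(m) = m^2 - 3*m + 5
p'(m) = 2*m - 3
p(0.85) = 3.17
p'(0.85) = -1.30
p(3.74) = 7.77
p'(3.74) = 4.48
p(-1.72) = 13.12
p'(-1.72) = -6.44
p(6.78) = 30.63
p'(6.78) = 10.56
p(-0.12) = 5.37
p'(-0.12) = -3.24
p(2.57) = 3.89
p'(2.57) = 2.14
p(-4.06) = 33.66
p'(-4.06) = -11.12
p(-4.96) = 44.48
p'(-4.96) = -12.92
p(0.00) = 5.00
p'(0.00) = -3.00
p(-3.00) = 23.00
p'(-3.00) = -9.00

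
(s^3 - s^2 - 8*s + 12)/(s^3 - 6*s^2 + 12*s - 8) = (s + 3)/(s - 2)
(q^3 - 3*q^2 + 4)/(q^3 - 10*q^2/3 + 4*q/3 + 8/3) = 3*(q + 1)/(3*q + 2)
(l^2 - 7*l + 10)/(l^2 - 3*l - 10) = (l - 2)/(l + 2)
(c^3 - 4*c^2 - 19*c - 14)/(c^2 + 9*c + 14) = (c^2 - 6*c - 7)/(c + 7)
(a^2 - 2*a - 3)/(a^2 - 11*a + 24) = (a + 1)/(a - 8)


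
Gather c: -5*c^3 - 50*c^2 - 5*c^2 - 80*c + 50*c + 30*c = -5*c^3 - 55*c^2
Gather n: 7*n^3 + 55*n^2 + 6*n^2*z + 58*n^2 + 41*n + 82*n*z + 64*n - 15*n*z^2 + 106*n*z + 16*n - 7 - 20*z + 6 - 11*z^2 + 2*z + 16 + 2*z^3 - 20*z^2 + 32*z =7*n^3 + n^2*(6*z + 113) + n*(-15*z^2 + 188*z + 121) + 2*z^3 - 31*z^2 + 14*z + 15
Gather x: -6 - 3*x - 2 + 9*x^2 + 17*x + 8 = 9*x^2 + 14*x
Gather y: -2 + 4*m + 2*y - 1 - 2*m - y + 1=2*m + y - 2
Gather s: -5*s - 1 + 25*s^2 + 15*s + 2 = 25*s^2 + 10*s + 1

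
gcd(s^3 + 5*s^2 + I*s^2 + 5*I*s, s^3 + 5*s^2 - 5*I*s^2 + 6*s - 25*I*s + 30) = s^2 + s*(5 + I) + 5*I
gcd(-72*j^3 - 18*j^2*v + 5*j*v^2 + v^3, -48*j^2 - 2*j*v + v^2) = 6*j + v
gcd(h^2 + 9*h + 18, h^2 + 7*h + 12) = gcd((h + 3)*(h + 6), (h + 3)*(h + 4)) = h + 3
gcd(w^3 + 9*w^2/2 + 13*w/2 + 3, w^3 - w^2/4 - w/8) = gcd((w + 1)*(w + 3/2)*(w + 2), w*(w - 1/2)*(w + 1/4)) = 1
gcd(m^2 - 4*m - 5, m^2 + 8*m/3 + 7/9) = 1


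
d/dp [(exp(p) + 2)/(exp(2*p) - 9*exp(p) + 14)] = (-(exp(p) + 2)*(2*exp(p) - 9) + exp(2*p) - 9*exp(p) + 14)*exp(p)/(exp(2*p) - 9*exp(p) + 14)^2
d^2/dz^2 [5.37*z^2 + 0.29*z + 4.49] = 10.7400000000000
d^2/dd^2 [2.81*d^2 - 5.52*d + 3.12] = 5.62000000000000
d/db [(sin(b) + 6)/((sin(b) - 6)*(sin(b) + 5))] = (-12*sin(b) + cos(b)^2 - 25)*cos(b)/((sin(b) - 6)^2*(sin(b) + 5)^2)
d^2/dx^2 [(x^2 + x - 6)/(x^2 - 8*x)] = 6*(3*x^3 - 6*x^2 + 48*x - 128)/(x^3*(x^3 - 24*x^2 + 192*x - 512))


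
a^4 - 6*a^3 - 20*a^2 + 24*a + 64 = (a - 8)*(a - 2)*(a + 2)^2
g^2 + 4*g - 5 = (g - 1)*(g + 5)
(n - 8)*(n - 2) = n^2 - 10*n + 16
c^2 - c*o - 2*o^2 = (c - 2*o)*(c + o)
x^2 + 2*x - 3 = (x - 1)*(x + 3)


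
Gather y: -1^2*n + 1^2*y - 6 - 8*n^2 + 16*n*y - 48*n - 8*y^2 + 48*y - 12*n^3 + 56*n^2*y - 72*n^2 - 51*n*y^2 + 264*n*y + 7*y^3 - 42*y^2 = -12*n^3 - 80*n^2 - 49*n + 7*y^3 + y^2*(-51*n - 50) + y*(56*n^2 + 280*n + 49) - 6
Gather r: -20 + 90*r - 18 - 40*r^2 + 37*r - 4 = -40*r^2 + 127*r - 42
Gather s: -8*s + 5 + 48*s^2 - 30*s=48*s^2 - 38*s + 5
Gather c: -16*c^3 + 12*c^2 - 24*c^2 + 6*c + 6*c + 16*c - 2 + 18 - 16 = -16*c^3 - 12*c^2 + 28*c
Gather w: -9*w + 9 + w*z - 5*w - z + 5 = w*(z - 14) - z + 14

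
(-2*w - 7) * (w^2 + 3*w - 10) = -2*w^3 - 13*w^2 - w + 70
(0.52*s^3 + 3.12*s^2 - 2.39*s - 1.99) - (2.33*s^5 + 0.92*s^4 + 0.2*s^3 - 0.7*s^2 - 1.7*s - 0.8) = -2.33*s^5 - 0.92*s^4 + 0.32*s^3 + 3.82*s^2 - 0.69*s - 1.19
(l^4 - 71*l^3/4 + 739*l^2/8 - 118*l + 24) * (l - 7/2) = l^5 - 85*l^4/4 + 309*l^3/2 - 7061*l^2/16 + 437*l - 84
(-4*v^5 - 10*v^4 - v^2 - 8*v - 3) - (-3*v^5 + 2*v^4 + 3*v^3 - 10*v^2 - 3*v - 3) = -v^5 - 12*v^4 - 3*v^3 + 9*v^2 - 5*v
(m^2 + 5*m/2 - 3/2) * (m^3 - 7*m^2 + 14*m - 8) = m^5 - 9*m^4/2 - 5*m^3 + 75*m^2/2 - 41*m + 12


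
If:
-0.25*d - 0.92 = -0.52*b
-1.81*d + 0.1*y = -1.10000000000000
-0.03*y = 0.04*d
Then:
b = 2.04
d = 0.57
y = -0.75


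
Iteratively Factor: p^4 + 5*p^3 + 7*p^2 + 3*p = (p + 1)*(p^3 + 4*p^2 + 3*p) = (p + 1)^2*(p^2 + 3*p) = (p + 1)^2*(p + 3)*(p)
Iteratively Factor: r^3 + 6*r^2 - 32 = (r + 4)*(r^2 + 2*r - 8) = (r - 2)*(r + 4)*(r + 4)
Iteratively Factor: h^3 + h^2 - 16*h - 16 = (h - 4)*(h^2 + 5*h + 4) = (h - 4)*(h + 1)*(h + 4)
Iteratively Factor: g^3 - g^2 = (g - 1)*(g^2) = g*(g - 1)*(g)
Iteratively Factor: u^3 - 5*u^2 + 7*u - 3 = (u - 3)*(u^2 - 2*u + 1) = (u - 3)*(u - 1)*(u - 1)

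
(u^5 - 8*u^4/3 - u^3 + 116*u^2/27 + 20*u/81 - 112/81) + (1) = u^5 - 8*u^4/3 - u^3 + 116*u^2/27 + 20*u/81 - 31/81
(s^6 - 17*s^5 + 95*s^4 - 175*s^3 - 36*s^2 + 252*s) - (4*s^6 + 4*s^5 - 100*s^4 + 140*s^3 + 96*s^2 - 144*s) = -3*s^6 - 21*s^5 + 195*s^4 - 315*s^3 - 132*s^2 + 396*s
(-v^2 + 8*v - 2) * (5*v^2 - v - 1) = -5*v^4 + 41*v^3 - 17*v^2 - 6*v + 2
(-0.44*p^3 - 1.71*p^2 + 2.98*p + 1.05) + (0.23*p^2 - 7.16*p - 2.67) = -0.44*p^3 - 1.48*p^2 - 4.18*p - 1.62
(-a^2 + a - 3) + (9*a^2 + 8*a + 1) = 8*a^2 + 9*a - 2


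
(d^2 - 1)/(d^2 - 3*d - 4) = (d - 1)/(d - 4)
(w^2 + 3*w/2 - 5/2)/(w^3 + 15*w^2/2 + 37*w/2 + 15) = (w - 1)/(w^2 + 5*w + 6)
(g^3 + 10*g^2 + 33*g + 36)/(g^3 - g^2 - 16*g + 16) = (g^2 + 6*g + 9)/(g^2 - 5*g + 4)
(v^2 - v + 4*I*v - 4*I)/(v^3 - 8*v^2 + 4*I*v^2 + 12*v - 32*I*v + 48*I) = (v - 1)/(v^2 - 8*v + 12)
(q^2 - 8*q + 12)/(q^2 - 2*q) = (q - 6)/q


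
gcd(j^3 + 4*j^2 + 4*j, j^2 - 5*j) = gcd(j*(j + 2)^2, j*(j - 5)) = j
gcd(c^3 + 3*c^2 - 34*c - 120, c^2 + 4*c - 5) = c + 5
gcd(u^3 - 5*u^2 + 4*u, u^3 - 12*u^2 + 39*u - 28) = u^2 - 5*u + 4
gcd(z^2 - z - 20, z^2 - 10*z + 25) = z - 5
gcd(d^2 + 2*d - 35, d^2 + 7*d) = d + 7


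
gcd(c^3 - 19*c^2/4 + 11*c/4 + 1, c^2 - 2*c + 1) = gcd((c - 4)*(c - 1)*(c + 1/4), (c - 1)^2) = c - 1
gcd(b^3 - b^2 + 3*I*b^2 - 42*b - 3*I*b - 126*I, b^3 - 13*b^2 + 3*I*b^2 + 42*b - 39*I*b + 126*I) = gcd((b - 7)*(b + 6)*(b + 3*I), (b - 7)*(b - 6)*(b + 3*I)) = b^2 + b*(-7 + 3*I) - 21*I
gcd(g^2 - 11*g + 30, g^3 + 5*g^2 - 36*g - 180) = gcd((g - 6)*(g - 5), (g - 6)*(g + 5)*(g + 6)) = g - 6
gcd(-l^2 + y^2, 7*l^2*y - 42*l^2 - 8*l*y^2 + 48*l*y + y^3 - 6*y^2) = -l + y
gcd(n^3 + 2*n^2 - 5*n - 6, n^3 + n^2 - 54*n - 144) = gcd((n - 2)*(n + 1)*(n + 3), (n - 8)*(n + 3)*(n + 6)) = n + 3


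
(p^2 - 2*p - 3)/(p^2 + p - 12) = (p + 1)/(p + 4)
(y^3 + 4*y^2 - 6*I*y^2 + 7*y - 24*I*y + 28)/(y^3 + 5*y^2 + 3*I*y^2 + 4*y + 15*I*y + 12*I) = (y^2 - 6*I*y + 7)/(y^2 + y*(1 + 3*I) + 3*I)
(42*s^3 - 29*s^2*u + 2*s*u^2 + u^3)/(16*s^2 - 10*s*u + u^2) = (21*s^2 - 4*s*u - u^2)/(8*s - u)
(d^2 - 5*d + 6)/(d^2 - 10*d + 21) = (d - 2)/(d - 7)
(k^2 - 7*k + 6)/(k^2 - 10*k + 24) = (k - 1)/(k - 4)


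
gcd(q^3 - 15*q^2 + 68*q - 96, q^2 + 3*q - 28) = q - 4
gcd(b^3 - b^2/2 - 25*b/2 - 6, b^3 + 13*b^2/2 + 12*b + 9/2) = b^2 + 7*b/2 + 3/2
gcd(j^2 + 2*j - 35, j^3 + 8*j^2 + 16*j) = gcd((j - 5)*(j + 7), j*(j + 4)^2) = 1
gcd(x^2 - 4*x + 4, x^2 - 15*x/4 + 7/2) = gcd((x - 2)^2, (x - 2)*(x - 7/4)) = x - 2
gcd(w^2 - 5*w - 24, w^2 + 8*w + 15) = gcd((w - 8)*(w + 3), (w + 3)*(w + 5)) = w + 3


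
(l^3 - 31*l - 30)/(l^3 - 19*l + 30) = (l^3 - 31*l - 30)/(l^3 - 19*l + 30)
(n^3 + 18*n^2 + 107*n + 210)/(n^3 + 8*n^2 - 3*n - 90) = (n + 7)/(n - 3)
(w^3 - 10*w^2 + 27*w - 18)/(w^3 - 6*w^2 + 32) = (w^3 - 10*w^2 + 27*w - 18)/(w^3 - 6*w^2 + 32)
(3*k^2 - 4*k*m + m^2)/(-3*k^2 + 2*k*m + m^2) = (-3*k + m)/(3*k + m)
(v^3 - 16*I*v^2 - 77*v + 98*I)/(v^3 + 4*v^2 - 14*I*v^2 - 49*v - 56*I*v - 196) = (v - 2*I)/(v + 4)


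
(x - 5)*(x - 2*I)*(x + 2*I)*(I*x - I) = I*x^4 - 6*I*x^3 + 9*I*x^2 - 24*I*x + 20*I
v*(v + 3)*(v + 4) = v^3 + 7*v^2 + 12*v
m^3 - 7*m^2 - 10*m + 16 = (m - 8)*(m - 1)*(m + 2)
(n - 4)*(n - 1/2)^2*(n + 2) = n^4 - 3*n^3 - 23*n^2/4 + 15*n/2 - 2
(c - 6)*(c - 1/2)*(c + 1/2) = c^3 - 6*c^2 - c/4 + 3/2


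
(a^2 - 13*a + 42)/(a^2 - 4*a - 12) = (a - 7)/(a + 2)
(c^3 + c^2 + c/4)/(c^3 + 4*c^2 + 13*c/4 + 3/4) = c/(c + 3)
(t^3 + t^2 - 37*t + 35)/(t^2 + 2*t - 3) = (t^2 + 2*t - 35)/(t + 3)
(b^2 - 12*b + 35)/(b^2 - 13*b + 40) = (b - 7)/(b - 8)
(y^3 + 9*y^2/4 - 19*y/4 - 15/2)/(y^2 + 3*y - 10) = (4*y^2 + 17*y + 15)/(4*(y + 5))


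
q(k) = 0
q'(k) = 0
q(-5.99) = 0.00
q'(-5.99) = 0.00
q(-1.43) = 0.00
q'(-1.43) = 0.00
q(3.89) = 0.00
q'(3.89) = 0.00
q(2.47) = 0.00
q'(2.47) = 0.00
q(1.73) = 0.00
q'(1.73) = 0.00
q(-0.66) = 0.00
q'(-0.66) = 0.00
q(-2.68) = 0.00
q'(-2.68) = 0.00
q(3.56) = 0.00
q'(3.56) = 0.00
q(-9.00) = 0.00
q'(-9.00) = 0.00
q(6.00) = 0.00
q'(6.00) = 0.00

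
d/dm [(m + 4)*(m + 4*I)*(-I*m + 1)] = -3*I*m^2 + m*(10 - 8*I) + 20 + 4*I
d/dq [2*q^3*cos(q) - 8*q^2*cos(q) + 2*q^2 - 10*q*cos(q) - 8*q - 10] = -2*q^3*sin(q) + 8*q^2*sin(q) + 6*q^2*cos(q) + 10*q*sin(q) - 16*q*cos(q) + 4*q - 10*cos(q) - 8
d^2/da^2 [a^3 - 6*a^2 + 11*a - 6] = 6*a - 12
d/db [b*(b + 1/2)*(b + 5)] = 3*b^2 + 11*b + 5/2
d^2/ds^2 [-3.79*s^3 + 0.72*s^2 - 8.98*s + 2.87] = 1.44 - 22.74*s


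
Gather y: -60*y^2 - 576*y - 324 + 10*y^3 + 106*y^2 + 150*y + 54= 10*y^3 + 46*y^2 - 426*y - 270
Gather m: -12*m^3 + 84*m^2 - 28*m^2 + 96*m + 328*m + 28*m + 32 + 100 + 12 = -12*m^3 + 56*m^2 + 452*m + 144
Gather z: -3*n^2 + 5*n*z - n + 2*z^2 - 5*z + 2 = -3*n^2 - n + 2*z^2 + z*(5*n - 5) + 2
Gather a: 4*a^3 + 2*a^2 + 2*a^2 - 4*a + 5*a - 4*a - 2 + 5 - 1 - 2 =4*a^3 + 4*a^2 - 3*a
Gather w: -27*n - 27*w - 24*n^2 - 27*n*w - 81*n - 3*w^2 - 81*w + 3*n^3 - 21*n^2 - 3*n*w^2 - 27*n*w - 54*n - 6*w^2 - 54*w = 3*n^3 - 45*n^2 - 162*n + w^2*(-3*n - 9) + w*(-54*n - 162)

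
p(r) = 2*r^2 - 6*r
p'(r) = 4*r - 6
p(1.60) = -4.48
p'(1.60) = 0.40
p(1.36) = -4.46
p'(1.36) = -0.56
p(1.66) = -4.45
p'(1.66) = 0.64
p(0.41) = -2.12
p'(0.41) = -4.36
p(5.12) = 21.71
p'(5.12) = 14.48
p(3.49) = 3.42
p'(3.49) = 7.96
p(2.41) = -2.84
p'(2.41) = 3.64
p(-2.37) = 25.45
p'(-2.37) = -15.48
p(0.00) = 0.00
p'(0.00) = -6.00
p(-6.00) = 108.00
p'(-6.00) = -30.00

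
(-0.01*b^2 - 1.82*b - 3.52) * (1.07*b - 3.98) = -0.0107*b^3 - 1.9076*b^2 + 3.4772*b + 14.0096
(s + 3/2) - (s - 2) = 7/2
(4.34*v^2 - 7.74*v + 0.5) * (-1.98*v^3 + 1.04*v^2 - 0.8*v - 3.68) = -8.5932*v^5 + 19.8388*v^4 - 12.5116*v^3 - 9.2592*v^2 + 28.0832*v - 1.84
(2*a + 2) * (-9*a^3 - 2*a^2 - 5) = -18*a^4 - 22*a^3 - 4*a^2 - 10*a - 10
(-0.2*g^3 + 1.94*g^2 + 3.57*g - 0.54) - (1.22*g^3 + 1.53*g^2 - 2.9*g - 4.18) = -1.42*g^3 + 0.41*g^2 + 6.47*g + 3.64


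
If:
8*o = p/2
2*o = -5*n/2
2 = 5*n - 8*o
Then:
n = 2/15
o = -1/6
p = -8/3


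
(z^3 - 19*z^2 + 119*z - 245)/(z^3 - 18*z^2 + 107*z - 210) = (z - 7)/(z - 6)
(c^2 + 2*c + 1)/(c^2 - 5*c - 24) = (c^2 + 2*c + 1)/(c^2 - 5*c - 24)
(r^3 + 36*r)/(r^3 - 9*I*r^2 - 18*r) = (r + 6*I)/(r - 3*I)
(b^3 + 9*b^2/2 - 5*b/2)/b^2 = b + 9/2 - 5/(2*b)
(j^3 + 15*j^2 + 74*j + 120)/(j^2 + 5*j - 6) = (j^2 + 9*j + 20)/(j - 1)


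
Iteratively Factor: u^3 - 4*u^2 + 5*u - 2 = (u - 2)*(u^2 - 2*u + 1) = (u - 2)*(u - 1)*(u - 1)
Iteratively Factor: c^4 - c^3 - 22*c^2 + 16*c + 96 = (c + 2)*(c^3 - 3*c^2 - 16*c + 48) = (c - 3)*(c + 2)*(c^2 - 16) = (c - 4)*(c - 3)*(c + 2)*(c + 4)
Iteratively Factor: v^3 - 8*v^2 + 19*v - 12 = (v - 1)*(v^2 - 7*v + 12) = (v - 3)*(v - 1)*(v - 4)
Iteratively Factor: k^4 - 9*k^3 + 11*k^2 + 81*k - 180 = (k + 3)*(k^3 - 12*k^2 + 47*k - 60) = (k - 4)*(k + 3)*(k^2 - 8*k + 15) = (k - 5)*(k - 4)*(k + 3)*(k - 3)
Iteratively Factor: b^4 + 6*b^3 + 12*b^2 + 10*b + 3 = (b + 1)*(b^3 + 5*b^2 + 7*b + 3) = (b + 1)^2*(b^2 + 4*b + 3) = (b + 1)^2*(b + 3)*(b + 1)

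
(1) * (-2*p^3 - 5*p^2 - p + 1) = -2*p^3 - 5*p^2 - p + 1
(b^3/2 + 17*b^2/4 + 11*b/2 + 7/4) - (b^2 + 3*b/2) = b^3/2 + 13*b^2/4 + 4*b + 7/4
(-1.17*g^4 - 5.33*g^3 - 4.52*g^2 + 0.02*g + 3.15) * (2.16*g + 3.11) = -2.5272*g^5 - 15.1515*g^4 - 26.3395*g^3 - 14.014*g^2 + 6.8662*g + 9.7965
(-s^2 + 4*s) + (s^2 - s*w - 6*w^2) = -s*w + 4*s - 6*w^2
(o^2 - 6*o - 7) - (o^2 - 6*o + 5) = -12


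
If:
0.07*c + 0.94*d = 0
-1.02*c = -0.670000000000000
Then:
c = 0.66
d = -0.05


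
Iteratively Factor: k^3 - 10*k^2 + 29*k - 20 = (k - 4)*(k^2 - 6*k + 5) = (k - 4)*(k - 1)*(k - 5)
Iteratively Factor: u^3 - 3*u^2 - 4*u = (u)*(u^2 - 3*u - 4) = u*(u - 4)*(u + 1)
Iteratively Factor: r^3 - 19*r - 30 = (r - 5)*(r^2 + 5*r + 6) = (r - 5)*(r + 2)*(r + 3)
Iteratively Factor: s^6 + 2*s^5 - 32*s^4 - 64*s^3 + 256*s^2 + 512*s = (s)*(s^5 + 2*s^4 - 32*s^3 - 64*s^2 + 256*s + 512) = s*(s + 2)*(s^4 - 32*s^2 + 256) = s*(s - 4)*(s + 2)*(s^3 + 4*s^2 - 16*s - 64) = s*(s - 4)*(s + 2)*(s + 4)*(s^2 - 16) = s*(s - 4)*(s + 2)*(s + 4)^2*(s - 4)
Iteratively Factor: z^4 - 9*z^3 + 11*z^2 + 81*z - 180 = (z - 4)*(z^3 - 5*z^2 - 9*z + 45) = (z - 5)*(z - 4)*(z^2 - 9) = (z - 5)*(z - 4)*(z - 3)*(z + 3)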